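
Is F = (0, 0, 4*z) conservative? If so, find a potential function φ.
Yes, F is conservative. φ = 2*z**2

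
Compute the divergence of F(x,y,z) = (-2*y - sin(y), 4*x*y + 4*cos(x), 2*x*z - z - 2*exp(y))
6*x - 1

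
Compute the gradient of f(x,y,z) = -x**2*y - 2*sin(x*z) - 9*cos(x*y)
(-2*x*y + 9*y*sin(x*y) - 2*z*cos(x*z), x*(-x + 9*sin(x*y)), -2*x*cos(x*z))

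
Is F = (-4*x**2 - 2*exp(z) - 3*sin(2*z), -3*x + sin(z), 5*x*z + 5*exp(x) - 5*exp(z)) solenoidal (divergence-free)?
No, ∇·F = -3*x - 5*exp(z)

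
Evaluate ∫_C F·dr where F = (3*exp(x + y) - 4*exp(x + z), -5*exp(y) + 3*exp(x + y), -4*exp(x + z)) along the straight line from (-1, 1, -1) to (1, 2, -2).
-5*exp(2) - 3 - 4*exp(-1) + 4*exp(-2) + 5*E + 3*exp(3)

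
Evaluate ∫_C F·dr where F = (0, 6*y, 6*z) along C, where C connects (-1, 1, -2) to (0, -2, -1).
0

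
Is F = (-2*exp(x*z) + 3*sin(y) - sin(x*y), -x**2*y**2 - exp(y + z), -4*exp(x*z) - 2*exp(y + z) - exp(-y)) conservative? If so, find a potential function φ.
No, ∇×F = ((1 - exp(2*y + z))*exp(-y), 2*(-x + 2*z)*exp(x*z), -2*x*y**2 + x*cos(x*y) - 3*cos(y)) ≠ 0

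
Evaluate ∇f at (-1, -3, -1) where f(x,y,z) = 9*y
(0, 9, 0)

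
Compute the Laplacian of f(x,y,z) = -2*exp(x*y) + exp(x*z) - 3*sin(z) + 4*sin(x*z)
-2*x**2*exp(x*y) + x**2*exp(x*z) - 4*x**2*sin(x*z) - 2*y**2*exp(x*y) + z**2*exp(x*z) - 4*z**2*sin(x*z) + 3*sin(z)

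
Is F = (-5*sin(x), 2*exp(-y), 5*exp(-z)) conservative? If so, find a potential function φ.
Yes, F is conservative. φ = 5*cos(x) - 5*exp(-z) - 2*exp(-y)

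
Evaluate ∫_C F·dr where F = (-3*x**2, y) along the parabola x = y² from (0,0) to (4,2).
-62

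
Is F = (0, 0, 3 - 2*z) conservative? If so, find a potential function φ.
Yes, F is conservative. φ = z*(3 - z)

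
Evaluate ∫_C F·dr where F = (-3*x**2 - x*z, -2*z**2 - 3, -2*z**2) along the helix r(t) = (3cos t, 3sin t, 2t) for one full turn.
pi*(-128*pi**2 - 315)/3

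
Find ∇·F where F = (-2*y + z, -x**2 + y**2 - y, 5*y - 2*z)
2*y - 3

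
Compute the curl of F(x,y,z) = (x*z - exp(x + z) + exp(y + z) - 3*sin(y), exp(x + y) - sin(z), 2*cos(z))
(cos(z), x - exp(x + z) + exp(y + z), exp(x + y) - exp(y + z) + 3*cos(y))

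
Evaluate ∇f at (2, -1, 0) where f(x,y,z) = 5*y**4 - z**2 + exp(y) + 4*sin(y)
(0, -20 + exp(-1) + 4*cos(1), 0)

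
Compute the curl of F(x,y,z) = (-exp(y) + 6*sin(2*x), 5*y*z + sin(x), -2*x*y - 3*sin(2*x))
(-2*x - 5*y, 2*y + 6*cos(2*x), exp(y) + cos(x))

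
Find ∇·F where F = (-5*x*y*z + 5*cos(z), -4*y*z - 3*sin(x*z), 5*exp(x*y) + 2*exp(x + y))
z*(-5*y - 4)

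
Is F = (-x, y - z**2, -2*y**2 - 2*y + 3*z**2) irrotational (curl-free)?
No, ∇×F = (-4*y + 2*z - 2, 0, 0)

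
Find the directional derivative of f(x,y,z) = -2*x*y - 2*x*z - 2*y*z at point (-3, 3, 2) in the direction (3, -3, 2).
-18*sqrt(22)/11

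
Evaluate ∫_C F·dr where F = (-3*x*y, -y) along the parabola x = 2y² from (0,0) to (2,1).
-53/10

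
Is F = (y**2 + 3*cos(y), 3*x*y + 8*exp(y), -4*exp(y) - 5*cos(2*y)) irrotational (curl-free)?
No, ∇×F = (-4*exp(y) + 10*sin(2*y), 0, y + 3*sin(y))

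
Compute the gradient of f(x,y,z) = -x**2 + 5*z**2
(-2*x, 0, 10*z)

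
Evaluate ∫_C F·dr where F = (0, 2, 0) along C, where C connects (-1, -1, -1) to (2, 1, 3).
4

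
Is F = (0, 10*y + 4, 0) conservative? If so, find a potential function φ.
Yes, F is conservative. φ = y*(5*y + 4)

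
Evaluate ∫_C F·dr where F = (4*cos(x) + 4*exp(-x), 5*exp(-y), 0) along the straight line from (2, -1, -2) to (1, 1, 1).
-4*sin(2) - 9*exp(-1) + 4*exp(-2) + 4*sin(1) + 5*E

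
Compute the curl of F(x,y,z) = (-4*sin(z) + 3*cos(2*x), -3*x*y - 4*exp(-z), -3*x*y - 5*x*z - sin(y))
(-3*x - cos(y) - 4*exp(-z), 3*y + 5*z - 4*cos(z), -3*y)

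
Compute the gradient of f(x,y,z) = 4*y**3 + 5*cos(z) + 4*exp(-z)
(0, 12*y**2, -5*sin(z) - 4*exp(-z))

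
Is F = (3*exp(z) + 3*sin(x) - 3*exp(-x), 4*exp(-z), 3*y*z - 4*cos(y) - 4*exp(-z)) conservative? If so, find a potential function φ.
No, ∇×F = (3*z + 4*sin(y) + 4*exp(-z), 3*exp(z), 0) ≠ 0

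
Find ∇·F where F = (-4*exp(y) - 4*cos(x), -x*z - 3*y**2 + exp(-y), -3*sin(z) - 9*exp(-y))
-6*y + 4*sin(x) - 3*cos(z) - exp(-y)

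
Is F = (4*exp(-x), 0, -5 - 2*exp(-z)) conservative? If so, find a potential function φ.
Yes, F is conservative. φ = -5*z + 2*exp(-z) - 4*exp(-x)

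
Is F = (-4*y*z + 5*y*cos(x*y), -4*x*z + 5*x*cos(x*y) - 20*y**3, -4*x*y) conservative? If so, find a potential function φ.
Yes, F is conservative. φ = -4*x*y*z - 5*y**4 + 5*sin(x*y)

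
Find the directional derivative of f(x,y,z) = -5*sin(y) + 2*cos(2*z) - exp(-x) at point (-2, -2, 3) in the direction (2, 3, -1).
sqrt(14)*(4*sin(6) - 15*cos(2) + 2*exp(2))/14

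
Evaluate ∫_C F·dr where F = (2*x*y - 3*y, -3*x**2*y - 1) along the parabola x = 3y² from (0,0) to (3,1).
-43/10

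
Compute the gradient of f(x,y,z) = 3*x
(3, 0, 0)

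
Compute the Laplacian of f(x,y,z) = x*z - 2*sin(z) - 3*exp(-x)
2*sin(z) - 3*exp(-x)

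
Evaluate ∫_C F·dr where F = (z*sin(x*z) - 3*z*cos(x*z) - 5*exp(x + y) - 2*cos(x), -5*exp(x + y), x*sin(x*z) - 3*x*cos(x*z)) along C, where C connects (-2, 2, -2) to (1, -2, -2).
3*sin(4) - 5*exp(-1) - 2*sin(1) + cos(4) - sqrt(2)*cos(pi/4 + 2) + 5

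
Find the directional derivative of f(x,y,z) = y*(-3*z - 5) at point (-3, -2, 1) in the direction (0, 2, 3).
2*sqrt(13)/13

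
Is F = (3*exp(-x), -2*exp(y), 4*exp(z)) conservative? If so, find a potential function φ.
Yes, F is conservative. φ = -2*exp(y) + 4*exp(z) - 3*exp(-x)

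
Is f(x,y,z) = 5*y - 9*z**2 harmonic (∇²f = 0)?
No, ∇²f = -18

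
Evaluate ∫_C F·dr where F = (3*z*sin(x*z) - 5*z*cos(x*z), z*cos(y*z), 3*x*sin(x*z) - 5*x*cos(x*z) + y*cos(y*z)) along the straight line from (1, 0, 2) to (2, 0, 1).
0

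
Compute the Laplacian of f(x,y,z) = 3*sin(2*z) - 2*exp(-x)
-12*sin(2*z) - 2*exp(-x)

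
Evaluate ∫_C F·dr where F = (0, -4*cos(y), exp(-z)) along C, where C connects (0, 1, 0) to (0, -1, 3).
-exp(-3) + 1 + 8*sin(1)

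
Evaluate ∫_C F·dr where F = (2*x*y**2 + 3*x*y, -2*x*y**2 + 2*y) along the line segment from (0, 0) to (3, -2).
16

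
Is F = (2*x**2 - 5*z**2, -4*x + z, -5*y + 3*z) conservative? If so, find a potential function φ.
No, ∇×F = (-6, -10*z, -4) ≠ 0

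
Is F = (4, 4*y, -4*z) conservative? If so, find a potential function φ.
Yes, F is conservative. φ = 4*x + 2*y**2 - 2*z**2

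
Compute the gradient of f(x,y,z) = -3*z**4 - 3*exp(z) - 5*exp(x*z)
(-5*z*exp(x*z), 0, -5*x*exp(x*z) - 12*z**3 - 3*exp(z))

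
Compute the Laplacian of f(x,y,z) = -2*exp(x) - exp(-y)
-2*exp(x) - exp(-y)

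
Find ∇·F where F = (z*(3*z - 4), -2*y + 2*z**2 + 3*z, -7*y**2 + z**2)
2*z - 2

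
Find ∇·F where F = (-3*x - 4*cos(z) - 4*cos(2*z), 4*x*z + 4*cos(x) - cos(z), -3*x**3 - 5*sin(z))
-5*cos(z) - 3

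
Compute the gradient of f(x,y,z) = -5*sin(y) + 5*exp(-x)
(-5*exp(-x), -5*cos(y), 0)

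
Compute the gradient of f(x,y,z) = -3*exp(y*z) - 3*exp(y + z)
(0, -3*z*exp(y*z) - 3*exp(y + z), -3*y*exp(y*z) - 3*exp(y + z))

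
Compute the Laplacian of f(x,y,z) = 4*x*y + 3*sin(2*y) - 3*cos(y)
-12*sin(2*y) + 3*cos(y)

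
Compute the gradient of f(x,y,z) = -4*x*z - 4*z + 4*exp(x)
(-4*z + 4*exp(x), 0, -4*x - 4)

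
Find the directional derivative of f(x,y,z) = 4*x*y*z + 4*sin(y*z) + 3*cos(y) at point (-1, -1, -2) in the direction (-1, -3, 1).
sqrt(11)*(-28 + 20*cos(2) - 9*sin(1))/11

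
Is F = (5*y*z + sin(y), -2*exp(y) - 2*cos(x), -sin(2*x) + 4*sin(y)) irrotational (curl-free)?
No, ∇×F = (4*cos(y), 5*y + 2*cos(2*x), -5*z + 2*sin(x) - cos(y))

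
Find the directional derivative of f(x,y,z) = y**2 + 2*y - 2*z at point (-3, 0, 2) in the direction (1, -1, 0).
-sqrt(2)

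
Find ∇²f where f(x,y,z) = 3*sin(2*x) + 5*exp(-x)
-12*sin(2*x) + 5*exp(-x)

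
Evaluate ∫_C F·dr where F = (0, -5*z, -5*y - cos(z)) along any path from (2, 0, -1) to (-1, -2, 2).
-sin(2) - sin(1) + 20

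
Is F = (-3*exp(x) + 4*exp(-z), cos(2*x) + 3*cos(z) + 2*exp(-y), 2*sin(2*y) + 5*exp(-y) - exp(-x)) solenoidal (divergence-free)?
No, ∇·F = -3*exp(x) - 2*exp(-y)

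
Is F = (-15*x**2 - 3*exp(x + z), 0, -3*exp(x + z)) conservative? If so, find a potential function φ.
Yes, F is conservative. φ = -5*x**3 - 3*exp(x + z)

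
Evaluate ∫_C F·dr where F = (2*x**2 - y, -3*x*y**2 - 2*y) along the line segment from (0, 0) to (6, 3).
9/2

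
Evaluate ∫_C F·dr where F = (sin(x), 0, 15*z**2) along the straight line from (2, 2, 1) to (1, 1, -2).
-45 - cos(1) + cos(2)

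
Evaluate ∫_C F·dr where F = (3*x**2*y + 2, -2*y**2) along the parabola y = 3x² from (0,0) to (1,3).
-71/5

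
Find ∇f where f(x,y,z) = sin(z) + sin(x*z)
(z*cos(x*z), 0, x*cos(x*z) + cos(z))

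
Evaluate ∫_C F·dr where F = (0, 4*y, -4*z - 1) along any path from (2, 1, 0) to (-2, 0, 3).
-23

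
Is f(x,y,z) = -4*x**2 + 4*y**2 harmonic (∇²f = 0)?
Yes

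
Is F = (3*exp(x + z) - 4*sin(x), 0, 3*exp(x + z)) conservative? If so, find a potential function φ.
Yes, F is conservative. φ = 3*exp(x + z) + 4*cos(x)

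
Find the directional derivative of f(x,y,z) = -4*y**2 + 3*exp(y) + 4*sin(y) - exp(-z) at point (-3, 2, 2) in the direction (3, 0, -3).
-sqrt(2)*exp(-2)/2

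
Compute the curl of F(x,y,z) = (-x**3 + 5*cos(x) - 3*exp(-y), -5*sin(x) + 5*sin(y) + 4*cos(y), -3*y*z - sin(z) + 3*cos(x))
(-3*z, 3*sin(x), -5*cos(x) - 3*exp(-y))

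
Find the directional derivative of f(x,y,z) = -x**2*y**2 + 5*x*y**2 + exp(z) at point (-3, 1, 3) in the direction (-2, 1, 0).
-14*sqrt(5)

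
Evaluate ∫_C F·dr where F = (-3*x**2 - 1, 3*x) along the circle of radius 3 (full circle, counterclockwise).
27*pi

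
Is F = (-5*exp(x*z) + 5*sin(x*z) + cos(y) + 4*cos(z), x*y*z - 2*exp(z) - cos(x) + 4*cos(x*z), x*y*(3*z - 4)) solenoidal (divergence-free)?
No, ∇·F = 3*x*y + x*z - 5*z*exp(x*z) + 5*z*cos(x*z)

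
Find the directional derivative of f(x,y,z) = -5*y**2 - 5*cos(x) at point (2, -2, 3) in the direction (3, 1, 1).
5*sqrt(11)*(3*sin(2) + 4)/11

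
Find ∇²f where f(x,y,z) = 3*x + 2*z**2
4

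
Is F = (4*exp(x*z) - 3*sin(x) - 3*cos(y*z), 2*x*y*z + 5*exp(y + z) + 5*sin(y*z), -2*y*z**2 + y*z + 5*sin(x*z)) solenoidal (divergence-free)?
No, ∇·F = 2*x*z + 5*x*cos(x*z) - 4*y*z + y + 4*z*exp(x*z) + 5*z*cos(y*z) + 5*exp(y + z) - 3*cos(x)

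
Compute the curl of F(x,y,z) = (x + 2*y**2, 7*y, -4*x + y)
(1, 4, -4*y)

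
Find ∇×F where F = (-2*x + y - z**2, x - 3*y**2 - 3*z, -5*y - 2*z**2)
(-2, -2*z, 0)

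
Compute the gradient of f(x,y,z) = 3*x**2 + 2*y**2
(6*x, 4*y, 0)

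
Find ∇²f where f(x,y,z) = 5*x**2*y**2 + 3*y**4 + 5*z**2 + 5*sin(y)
10*x**2 + 46*y**2 - 5*sin(y) + 10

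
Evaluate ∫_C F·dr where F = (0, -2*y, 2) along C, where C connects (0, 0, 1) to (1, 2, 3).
0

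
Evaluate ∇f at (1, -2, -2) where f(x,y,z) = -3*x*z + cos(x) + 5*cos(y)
(6 - sin(1), 5*sin(2), -3)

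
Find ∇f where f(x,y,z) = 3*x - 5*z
(3, 0, -5)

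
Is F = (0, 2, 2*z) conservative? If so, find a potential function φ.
Yes, F is conservative. φ = 2*y + z**2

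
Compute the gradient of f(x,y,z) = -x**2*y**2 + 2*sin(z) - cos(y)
(-2*x*y**2, -2*x**2*y + sin(y), 2*cos(z))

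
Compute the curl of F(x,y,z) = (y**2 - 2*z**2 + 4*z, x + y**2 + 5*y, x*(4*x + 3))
(0, -8*x - 4*z + 1, 1 - 2*y)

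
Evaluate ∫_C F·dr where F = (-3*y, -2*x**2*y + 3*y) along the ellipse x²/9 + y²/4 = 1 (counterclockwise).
18*pi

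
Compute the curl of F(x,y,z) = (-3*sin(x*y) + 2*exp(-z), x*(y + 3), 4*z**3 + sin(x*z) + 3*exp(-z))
(0, -z*cos(x*z) - 2*exp(-z), 3*x*cos(x*y) + y + 3)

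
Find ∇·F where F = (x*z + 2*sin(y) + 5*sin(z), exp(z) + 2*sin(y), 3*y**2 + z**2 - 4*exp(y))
3*z + 2*cos(y)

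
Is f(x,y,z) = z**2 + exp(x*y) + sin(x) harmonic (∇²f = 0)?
No, ∇²f = x**2*exp(x*y) + y**2*exp(x*y) - sin(x) + 2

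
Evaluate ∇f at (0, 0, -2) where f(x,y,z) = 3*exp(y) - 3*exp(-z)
(0, 3, 3*exp(2))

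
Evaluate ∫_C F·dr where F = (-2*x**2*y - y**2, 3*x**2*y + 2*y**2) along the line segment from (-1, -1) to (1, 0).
1/6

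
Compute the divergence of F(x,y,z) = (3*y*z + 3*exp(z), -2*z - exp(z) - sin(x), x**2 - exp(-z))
exp(-z)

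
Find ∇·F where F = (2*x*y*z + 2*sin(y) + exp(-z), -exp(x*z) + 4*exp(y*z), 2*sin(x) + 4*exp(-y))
2*z*(y + 2*exp(y*z))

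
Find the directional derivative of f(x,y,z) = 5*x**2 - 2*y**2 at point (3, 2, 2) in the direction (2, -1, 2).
68/3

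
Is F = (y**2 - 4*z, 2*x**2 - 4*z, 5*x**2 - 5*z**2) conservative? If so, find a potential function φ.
No, ∇×F = (4, -10*x - 4, 4*x - 2*y) ≠ 0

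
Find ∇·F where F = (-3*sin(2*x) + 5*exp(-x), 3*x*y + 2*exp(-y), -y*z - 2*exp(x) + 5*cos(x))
3*x - y - 6*cos(2*x) - 2*exp(-y) - 5*exp(-x)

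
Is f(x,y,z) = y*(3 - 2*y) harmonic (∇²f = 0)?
No, ∇²f = -4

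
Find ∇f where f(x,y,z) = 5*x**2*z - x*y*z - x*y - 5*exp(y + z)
(10*x*z - y*z - y, -x*z - x - 5*exp(y + z), 5*x**2 - x*y - 5*exp(y + z))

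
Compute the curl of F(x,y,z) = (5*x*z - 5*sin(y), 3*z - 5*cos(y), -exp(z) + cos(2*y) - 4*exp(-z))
(-2*sin(2*y) - 3, 5*x, 5*cos(y))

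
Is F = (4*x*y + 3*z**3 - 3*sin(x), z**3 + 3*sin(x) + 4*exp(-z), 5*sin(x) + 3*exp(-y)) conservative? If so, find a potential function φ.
No, ∇×F = (-3*z**2 + 4*exp(-z) - 3*exp(-y), 9*z**2 - 5*cos(x), -4*x + 3*cos(x)) ≠ 0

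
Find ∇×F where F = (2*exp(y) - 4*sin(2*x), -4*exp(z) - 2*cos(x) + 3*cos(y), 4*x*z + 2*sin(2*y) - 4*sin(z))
(4*exp(z) + 4*cos(2*y), -4*z, -2*exp(y) + 2*sin(x))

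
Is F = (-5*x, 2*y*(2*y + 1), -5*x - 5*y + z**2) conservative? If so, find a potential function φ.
No, ∇×F = (-5, 5, 0) ≠ 0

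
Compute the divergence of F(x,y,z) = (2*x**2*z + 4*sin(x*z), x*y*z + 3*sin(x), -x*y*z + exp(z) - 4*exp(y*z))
-x*y + 5*x*z - 4*y*exp(y*z) + 4*z*cos(x*z) + exp(z)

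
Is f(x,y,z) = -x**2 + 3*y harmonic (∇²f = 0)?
No, ∇²f = -2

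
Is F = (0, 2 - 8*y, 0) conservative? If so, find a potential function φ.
Yes, F is conservative. φ = 2*y*(1 - 2*y)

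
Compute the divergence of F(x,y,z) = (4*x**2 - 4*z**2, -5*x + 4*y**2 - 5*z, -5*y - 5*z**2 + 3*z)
8*x + 8*y - 10*z + 3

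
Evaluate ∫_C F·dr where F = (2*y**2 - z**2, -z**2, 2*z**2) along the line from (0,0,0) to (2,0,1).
0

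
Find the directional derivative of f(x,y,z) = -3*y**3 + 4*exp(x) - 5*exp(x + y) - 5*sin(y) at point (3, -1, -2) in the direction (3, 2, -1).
sqrt(14)*(-25*exp(2) - 18 - 10*cos(1) + 12*exp(3))/14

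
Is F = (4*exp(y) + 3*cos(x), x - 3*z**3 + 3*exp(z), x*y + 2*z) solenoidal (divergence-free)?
No, ∇·F = 2 - 3*sin(x)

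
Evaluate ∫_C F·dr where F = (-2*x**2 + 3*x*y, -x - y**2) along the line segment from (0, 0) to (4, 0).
-128/3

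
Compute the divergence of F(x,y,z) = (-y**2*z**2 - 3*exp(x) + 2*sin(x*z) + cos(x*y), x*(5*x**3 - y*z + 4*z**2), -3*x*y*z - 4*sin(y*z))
-3*x*y - x*z - y*sin(x*y) - 4*y*cos(y*z) + 2*z*cos(x*z) - 3*exp(x)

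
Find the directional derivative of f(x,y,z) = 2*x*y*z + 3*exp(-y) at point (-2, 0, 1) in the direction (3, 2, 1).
-sqrt(14)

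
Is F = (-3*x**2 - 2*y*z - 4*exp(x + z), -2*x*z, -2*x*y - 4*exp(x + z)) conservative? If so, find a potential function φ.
Yes, F is conservative. φ = -x**3 - 2*x*y*z - 4*exp(x + z)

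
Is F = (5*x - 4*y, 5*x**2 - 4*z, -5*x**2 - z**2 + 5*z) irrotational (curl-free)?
No, ∇×F = (4, 10*x, 10*x + 4)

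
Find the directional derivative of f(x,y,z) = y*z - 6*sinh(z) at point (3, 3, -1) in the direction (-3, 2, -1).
-sqrt(14)*(5 - 6*cosh(1))/14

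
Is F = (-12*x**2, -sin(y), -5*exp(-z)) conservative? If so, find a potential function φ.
Yes, F is conservative. φ = -4*x**3 + cos(y) + 5*exp(-z)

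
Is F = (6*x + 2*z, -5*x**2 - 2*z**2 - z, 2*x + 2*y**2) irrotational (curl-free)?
No, ∇×F = (4*y + 4*z + 1, 0, -10*x)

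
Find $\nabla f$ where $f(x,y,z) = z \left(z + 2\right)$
(0, 0, 2*z + 2)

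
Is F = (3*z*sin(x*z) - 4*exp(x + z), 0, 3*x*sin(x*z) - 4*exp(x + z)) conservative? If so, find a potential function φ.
Yes, F is conservative. φ = -4*exp(x + z) - 3*cos(x*z)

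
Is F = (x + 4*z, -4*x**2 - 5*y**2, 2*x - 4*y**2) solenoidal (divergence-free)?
No, ∇·F = 1 - 10*y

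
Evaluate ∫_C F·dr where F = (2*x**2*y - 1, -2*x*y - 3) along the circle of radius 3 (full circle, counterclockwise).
-81*pi/2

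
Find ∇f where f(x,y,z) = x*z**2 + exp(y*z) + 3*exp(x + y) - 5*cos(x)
(z**2 + 3*exp(x + y) + 5*sin(x), z*exp(y*z) + 3*exp(x + y), 2*x*z + y*exp(y*z))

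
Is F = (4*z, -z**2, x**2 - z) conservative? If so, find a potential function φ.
No, ∇×F = (2*z, 4 - 2*x, 0) ≠ 0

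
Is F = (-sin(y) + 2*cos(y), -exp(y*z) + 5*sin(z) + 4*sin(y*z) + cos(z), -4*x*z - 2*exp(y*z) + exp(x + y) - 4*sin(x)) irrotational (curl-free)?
No, ∇×F = (y*exp(y*z) - 4*y*cos(y*z) - 2*z*exp(y*z) + exp(x + y) + sin(z) - 5*cos(z), 4*z - exp(x + y) + 4*cos(x), 2*sin(y) + cos(y))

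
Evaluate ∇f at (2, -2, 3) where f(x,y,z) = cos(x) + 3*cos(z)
(-sin(2), 0, -3*sin(3))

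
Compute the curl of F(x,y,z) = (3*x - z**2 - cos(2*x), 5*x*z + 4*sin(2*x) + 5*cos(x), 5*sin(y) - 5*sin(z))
(-5*x + 5*cos(y), -2*z, 5*z - 5*sin(x) + 8*cos(2*x))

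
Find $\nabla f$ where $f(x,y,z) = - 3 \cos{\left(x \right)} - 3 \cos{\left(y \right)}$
(3*sin(x), 3*sin(y), 0)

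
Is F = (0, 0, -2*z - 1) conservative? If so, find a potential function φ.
Yes, F is conservative. φ = z*(-z - 1)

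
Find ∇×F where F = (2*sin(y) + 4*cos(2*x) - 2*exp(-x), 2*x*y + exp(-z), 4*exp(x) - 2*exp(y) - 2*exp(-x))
(-2*exp(y) + exp(-z), -4*exp(x) - 2*exp(-x), 2*y - 2*cos(y))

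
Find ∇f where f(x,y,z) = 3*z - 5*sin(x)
(-5*cos(x), 0, 3)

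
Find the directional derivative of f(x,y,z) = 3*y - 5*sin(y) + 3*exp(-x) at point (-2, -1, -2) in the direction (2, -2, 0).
sqrt(2)*(-3*exp(2) - 3 + 5*cos(1))/2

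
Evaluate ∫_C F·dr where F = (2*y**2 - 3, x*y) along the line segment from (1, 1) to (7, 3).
52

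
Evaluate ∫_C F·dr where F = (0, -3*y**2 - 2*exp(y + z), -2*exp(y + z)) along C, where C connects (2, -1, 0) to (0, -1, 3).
2*(1 - exp(3))*exp(-1)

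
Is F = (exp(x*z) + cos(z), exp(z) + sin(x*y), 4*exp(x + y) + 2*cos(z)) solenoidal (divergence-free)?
No, ∇·F = x*cos(x*y) + z*exp(x*z) - 2*sin(z)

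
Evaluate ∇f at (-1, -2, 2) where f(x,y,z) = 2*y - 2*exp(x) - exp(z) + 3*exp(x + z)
((-2 + 3*exp(2))*exp(-1), 2, E*(3 - E))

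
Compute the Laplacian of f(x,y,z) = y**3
6*y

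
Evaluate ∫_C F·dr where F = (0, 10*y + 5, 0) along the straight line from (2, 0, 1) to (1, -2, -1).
10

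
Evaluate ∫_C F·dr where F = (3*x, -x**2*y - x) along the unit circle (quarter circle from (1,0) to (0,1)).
-7/4 - pi/4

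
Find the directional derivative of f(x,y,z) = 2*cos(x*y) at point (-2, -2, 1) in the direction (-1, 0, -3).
-2*sqrt(10)*sin(4)/5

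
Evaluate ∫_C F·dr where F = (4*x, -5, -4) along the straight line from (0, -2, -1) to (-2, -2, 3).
-8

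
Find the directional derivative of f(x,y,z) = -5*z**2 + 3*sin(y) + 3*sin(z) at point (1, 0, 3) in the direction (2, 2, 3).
3*sqrt(17)*(-28 + 3*cos(3))/17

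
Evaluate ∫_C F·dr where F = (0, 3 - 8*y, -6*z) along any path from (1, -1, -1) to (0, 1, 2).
-3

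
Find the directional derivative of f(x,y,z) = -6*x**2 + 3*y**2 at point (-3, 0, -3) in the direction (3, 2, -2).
108*sqrt(17)/17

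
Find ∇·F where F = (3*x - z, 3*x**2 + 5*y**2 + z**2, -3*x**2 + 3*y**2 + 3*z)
10*y + 6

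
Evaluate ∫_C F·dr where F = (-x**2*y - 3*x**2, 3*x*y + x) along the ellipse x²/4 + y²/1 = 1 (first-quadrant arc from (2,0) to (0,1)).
pi + 10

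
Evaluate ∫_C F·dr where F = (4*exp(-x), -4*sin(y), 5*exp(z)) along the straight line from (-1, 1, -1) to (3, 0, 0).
-4*cos(1) - 5*exp(-1) - 4*exp(-3) + 9 + 4*E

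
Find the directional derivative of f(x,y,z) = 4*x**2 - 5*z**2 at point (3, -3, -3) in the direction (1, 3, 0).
12*sqrt(10)/5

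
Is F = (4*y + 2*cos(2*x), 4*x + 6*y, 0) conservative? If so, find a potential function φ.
Yes, F is conservative. φ = 4*x*y + 3*y**2 + sin(2*x)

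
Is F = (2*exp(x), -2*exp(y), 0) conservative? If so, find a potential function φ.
Yes, F is conservative. φ = 2*exp(x) - 2*exp(y)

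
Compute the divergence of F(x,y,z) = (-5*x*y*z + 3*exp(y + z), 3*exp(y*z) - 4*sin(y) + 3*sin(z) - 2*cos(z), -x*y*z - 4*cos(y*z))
-x*y - 5*y*z + 4*y*sin(y*z) + 3*z*exp(y*z) - 4*cos(y)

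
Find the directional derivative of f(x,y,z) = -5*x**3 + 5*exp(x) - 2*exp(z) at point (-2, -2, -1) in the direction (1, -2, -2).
-20 + 5*exp(-2)/3 + 4*exp(-1)/3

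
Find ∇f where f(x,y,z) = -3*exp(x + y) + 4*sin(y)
(-3*exp(x + y), -3*exp(x + y) + 4*cos(y), 0)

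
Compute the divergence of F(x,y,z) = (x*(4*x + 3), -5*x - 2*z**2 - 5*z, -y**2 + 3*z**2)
8*x + 6*z + 3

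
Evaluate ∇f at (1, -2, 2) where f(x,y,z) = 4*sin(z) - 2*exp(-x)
(2*exp(-1), 0, 4*cos(2))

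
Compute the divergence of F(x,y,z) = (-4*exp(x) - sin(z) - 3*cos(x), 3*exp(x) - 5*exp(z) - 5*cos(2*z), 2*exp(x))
-4*exp(x) + 3*sin(x)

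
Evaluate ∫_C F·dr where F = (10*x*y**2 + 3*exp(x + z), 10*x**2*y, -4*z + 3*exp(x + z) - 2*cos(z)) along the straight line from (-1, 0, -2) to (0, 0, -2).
-(3 - 3*E)*exp(-3)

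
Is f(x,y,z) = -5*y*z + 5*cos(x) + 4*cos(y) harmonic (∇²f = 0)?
No, ∇²f = -5*cos(x) - 4*cos(y)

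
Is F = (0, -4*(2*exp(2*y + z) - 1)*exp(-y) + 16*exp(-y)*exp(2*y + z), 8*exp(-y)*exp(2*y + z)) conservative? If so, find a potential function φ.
Yes, F is conservative. φ = 4*(2*exp(2*y + z) - 1)*exp(-y)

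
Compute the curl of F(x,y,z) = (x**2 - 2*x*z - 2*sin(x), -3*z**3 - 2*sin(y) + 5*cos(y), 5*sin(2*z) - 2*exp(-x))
(9*z**2, -2*x - 2*exp(-x), 0)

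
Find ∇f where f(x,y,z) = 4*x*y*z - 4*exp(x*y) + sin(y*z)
(4*y*(z - exp(x*y)), 4*x*z - 4*x*exp(x*y) + z*cos(y*z), y*(4*x + cos(y*z)))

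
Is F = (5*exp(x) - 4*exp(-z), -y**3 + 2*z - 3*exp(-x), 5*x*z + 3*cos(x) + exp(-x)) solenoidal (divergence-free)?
No, ∇·F = 5*x - 3*y**2 + 5*exp(x)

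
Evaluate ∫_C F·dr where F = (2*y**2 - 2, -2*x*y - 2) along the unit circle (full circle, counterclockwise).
0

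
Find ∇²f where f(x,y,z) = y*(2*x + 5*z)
0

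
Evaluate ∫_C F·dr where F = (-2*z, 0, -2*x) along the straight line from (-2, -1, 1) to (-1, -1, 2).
0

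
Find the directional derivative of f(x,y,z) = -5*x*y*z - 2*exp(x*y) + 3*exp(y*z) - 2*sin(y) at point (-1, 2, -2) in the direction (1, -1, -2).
sqrt(6)*(exp(4)*cos(2) - 3*exp(2) - 3 + 5*exp(4))*exp(-4)/3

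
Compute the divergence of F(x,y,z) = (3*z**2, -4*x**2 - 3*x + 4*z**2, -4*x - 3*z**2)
-6*z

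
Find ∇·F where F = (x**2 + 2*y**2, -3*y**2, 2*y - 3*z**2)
2*x - 6*y - 6*z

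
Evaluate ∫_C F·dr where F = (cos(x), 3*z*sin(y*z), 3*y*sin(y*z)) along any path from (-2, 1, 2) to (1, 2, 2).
3*cos(2) + sin(1) + sin(2) - 3*cos(4)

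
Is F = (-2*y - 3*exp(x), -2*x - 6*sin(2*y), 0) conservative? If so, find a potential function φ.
Yes, F is conservative. φ = -2*x*y - 3*exp(x) + 3*cos(2*y)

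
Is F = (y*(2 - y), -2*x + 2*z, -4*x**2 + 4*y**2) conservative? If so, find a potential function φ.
No, ∇×F = (8*y - 2, 8*x, 2*y - 4) ≠ 0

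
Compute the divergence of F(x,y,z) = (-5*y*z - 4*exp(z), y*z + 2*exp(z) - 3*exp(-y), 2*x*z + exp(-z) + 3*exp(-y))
2*x + z - exp(-z) + 3*exp(-y)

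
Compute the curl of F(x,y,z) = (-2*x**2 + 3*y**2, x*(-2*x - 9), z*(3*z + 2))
(0, 0, -4*x - 6*y - 9)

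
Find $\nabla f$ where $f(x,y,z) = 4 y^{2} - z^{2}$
(0, 8*y, -2*z)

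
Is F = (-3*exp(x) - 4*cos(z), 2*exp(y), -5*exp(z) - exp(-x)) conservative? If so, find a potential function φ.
No, ∇×F = (0, 4*sin(z) - exp(-x), 0) ≠ 0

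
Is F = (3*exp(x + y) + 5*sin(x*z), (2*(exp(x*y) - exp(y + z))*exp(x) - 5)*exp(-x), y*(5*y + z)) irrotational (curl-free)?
No, ∇×F = (10*y + z + 2*exp(y + z), 5*x*cos(x*z), 2*y*exp(x*y) - 3*exp(x + y) + 5*exp(-x))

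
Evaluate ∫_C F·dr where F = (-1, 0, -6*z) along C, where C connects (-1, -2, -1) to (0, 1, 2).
-10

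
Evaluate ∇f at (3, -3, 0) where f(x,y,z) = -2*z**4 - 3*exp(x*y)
(9*exp(-9), -9*exp(-9), 0)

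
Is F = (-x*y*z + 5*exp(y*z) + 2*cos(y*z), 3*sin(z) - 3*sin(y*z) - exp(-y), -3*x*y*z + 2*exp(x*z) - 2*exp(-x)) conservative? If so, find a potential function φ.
No, ∇×F = (-3*x*z + 3*y*cos(y*z) - 3*cos(z), -x*y + 3*y*z + 5*y*exp(y*z) - 2*y*sin(y*z) - 2*z*exp(x*z) - 2*exp(-x), z*(x - 5*exp(y*z) + 2*sin(y*z))) ≠ 0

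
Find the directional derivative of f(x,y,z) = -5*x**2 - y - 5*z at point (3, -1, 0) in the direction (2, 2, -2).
-26*sqrt(3)/3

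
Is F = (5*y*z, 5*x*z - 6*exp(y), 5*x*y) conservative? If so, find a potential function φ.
Yes, F is conservative. φ = 5*x*y*z - 6*exp(y)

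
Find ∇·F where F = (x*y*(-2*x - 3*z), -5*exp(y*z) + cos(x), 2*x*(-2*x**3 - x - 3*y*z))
-10*x*y - 3*y*z - 5*z*exp(y*z)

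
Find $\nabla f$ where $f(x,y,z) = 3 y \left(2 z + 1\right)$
(0, 6*z + 3, 6*y)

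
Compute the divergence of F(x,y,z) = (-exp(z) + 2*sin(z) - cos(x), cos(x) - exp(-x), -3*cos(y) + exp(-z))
sin(x) - exp(-z)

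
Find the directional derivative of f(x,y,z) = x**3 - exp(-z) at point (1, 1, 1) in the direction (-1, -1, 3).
3*sqrt(11)*(1 - E)*exp(-1)/11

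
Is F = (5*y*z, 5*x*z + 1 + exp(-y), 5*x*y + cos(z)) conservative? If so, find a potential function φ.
Yes, F is conservative. φ = 5*x*y*z + y + sin(z) - exp(-y)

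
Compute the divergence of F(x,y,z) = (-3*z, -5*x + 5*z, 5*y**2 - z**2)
-2*z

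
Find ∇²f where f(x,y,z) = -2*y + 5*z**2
10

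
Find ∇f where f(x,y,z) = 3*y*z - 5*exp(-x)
(5*exp(-x), 3*z, 3*y)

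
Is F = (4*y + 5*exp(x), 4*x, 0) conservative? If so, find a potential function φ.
Yes, F is conservative. φ = 4*x*y + 5*exp(x)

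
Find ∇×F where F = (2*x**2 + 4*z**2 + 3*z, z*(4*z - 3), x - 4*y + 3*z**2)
(-8*z - 1, 8*z + 2, 0)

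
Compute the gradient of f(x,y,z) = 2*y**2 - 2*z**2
(0, 4*y, -4*z)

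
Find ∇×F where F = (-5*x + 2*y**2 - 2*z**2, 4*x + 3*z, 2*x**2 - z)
(-3, -4*x - 4*z, 4 - 4*y)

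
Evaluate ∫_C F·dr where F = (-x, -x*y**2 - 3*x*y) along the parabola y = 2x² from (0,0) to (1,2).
-531/70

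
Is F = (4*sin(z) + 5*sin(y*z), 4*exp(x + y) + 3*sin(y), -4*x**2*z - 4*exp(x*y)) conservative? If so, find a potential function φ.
No, ∇×F = (-4*x*exp(x*y), 8*x*z + 4*y*exp(x*y) + 5*y*cos(y*z) + 4*cos(z), -5*z*cos(y*z) + 4*exp(x + y)) ≠ 0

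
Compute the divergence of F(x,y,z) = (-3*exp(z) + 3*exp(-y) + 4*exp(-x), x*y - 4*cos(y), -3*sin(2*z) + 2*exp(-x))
x + 4*sin(y) - 6*cos(2*z) - 4*exp(-x)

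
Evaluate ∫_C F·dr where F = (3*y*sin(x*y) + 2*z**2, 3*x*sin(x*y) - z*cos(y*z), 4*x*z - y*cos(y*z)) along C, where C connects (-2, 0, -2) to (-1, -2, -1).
-sin(2) - 3*cos(2) + 17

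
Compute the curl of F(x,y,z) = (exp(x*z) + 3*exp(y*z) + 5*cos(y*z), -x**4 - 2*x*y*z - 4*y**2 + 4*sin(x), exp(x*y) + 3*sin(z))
(x*(2*y + exp(x*y)), x*exp(x*z) - y*exp(x*y) + 3*y*exp(y*z) - 5*y*sin(y*z), -4*x**3 - 2*y*z - 3*z*exp(y*z) + 5*z*sin(y*z) + 4*cos(x))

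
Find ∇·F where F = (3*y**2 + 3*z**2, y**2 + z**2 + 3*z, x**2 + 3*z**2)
2*y + 6*z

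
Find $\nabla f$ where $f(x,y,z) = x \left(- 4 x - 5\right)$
(-8*x - 5, 0, 0)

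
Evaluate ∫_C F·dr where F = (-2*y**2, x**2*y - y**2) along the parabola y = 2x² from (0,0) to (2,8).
-2048/15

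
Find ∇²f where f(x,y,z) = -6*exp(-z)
-6*exp(-z)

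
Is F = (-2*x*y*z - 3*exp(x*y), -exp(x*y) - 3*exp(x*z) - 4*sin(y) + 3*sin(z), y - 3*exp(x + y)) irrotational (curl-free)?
No, ∇×F = (3*x*exp(x*z) - 3*exp(x + y) - 3*cos(z) + 1, -2*x*y + 3*exp(x + y), 2*x*z + 3*x*exp(x*y) - y*exp(x*y) - 3*z*exp(x*z))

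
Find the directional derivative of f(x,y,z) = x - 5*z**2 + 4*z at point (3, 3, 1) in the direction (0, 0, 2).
-6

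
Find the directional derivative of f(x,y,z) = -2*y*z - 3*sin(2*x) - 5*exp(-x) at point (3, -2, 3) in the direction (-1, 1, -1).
sqrt(3)*(-10*exp(3) - 5 + 6*exp(3)*cos(6))*exp(-3)/3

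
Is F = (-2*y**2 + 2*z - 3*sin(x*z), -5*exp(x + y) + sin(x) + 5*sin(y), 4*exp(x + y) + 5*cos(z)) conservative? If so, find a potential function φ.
No, ∇×F = (4*exp(x + y), -3*x*cos(x*z) - 4*exp(x + y) + 2, 4*y - 5*exp(x + y) + cos(x)) ≠ 0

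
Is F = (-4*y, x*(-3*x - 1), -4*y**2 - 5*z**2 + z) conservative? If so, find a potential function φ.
No, ∇×F = (-8*y, 0, 3 - 6*x) ≠ 0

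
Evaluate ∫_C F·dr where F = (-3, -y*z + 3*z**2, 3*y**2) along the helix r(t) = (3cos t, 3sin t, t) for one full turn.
135*pi/2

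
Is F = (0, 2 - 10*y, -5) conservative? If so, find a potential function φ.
Yes, F is conservative. φ = -5*y**2 + 2*y - 5*z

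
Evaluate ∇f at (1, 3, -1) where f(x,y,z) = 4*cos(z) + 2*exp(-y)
(0, -2*exp(-3), 4*sin(1))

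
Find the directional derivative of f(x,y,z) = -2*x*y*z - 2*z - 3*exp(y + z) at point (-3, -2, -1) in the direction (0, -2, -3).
3*sqrt(13)*(5 + 18*exp(3))*exp(-3)/13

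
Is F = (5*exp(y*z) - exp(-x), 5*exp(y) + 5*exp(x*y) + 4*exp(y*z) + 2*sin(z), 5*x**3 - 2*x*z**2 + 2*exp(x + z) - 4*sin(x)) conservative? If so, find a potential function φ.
No, ∇×F = (-4*y*exp(y*z) - 2*cos(z), -15*x**2 + 5*y*exp(y*z) + 2*z**2 - 2*exp(x + z) + 4*cos(x), 5*y*exp(x*y) - 5*z*exp(y*z)) ≠ 0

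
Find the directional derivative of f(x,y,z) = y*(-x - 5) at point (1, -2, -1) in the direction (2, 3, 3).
-7*sqrt(22)/11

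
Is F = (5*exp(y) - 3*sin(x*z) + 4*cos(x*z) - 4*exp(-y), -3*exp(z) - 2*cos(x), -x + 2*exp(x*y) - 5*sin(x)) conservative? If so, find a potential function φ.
No, ∇×F = (2*x*exp(x*y) + 3*exp(z), -4*x*sin(x*z) - 3*x*cos(x*z) - 2*y*exp(x*y) + 5*cos(x) + 1, -5*exp(y) + 2*sin(x) - 4*exp(-y)) ≠ 0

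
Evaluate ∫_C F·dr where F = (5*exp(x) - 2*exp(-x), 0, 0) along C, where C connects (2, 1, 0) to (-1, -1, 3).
((2 - 5*E)*exp(3) - 2 + 5*E)*exp(-2)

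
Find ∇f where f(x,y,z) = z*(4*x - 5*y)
(4*z, -5*z, 4*x - 5*y)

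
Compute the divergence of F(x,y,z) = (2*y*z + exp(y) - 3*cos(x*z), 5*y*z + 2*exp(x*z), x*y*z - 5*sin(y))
x*y + 3*z*sin(x*z) + 5*z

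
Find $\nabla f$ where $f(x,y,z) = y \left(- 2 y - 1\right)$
(0, -4*y - 1, 0)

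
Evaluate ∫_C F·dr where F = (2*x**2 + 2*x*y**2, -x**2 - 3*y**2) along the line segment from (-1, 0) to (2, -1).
21/2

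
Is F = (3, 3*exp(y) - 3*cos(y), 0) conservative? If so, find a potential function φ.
Yes, F is conservative. φ = 3*x + 3*exp(y) - 3*sin(y)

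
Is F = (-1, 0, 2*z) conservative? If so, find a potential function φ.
Yes, F is conservative. φ = -x + z**2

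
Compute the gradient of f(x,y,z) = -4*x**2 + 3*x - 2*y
(3 - 8*x, -2, 0)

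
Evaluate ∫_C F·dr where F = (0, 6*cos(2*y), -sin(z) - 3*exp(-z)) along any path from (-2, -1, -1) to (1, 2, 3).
-3*E + 3*sin(4) + cos(3) - cos(1) + 3*exp(-3) + 3*sin(2)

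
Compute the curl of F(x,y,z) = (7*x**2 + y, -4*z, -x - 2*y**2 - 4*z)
(4 - 4*y, 1, -1)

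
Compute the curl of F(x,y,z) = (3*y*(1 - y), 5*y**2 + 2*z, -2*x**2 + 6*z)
(-2, 4*x, 6*y - 3)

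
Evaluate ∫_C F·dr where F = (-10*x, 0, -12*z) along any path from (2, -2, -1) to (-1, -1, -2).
-3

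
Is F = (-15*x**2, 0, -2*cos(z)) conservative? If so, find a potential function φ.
Yes, F is conservative. φ = -5*x**3 - 2*sin(z)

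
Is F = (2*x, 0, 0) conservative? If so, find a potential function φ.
Yes, F is conservative. φ = x**2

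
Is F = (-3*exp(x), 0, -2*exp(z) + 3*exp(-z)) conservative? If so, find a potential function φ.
Yes, F is conservative. φ = -3*exp(x) - 2*exp(z) - 3*exp(-z)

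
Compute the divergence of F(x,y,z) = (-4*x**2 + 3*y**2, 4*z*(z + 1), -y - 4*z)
-8*x - 4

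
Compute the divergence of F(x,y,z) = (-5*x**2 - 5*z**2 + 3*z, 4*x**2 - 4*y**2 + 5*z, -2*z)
-10*x - 8*y - 2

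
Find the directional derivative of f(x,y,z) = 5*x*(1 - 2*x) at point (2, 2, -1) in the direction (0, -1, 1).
0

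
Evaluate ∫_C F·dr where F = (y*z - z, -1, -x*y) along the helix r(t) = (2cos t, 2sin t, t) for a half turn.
pi*(2 - pi)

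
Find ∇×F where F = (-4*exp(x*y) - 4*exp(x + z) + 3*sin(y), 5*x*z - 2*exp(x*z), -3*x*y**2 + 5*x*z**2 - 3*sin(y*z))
(-6*x*y + 2*x*exp(x*z) - 5*x - 3*z*cos(y*z), 3*y**2 - 5*z**2 - 4*exp(x + z), 4*x*exp(x*y) - 2*z*exp(x*z) + 5*z - 3*cos(y))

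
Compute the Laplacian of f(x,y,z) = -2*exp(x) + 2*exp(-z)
-2*exp(x) + 2*exp(-z)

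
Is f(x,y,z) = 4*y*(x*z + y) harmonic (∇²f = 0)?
No, ∇²f = 8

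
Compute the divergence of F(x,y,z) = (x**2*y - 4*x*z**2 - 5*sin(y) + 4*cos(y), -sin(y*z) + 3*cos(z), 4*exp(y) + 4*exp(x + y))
2*x*y - 4*z**2 - z*cos(y*z)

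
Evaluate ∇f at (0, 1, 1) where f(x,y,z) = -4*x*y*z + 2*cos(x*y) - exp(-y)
(-4, exp(-1), 0)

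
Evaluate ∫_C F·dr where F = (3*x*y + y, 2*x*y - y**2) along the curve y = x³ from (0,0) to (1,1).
577/420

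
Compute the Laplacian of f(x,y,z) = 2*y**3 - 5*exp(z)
12*y - 5*exp(z)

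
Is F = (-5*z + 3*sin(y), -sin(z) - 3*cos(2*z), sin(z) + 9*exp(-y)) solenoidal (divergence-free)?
No, ∇·F = cos(z)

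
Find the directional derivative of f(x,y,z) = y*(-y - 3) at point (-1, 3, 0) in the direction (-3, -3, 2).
27*sqrt(22)/22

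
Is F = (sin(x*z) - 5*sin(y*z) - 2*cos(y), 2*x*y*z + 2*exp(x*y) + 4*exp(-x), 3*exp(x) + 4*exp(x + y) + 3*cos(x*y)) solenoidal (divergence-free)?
No, ∇·F = 2*x*z + 2*x*exp(x*y) + z*cos(x*z)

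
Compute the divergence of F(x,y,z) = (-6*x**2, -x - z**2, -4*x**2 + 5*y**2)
-12*x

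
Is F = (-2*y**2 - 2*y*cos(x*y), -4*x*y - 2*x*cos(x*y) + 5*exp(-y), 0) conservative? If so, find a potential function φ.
Yes, F is conservative. φ = -2*x*y**2 - 2*sin(x*y) - 5*exp(-y)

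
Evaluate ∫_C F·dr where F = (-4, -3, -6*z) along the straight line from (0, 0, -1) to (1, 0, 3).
-28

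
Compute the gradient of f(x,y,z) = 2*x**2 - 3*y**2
(4*x, -6*y, 0)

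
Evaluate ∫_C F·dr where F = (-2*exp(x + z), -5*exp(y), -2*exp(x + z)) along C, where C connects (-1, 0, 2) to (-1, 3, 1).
-5*exp(3) + 3 + 2*E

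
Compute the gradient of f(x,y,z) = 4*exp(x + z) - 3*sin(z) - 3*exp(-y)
(4*exp(x + z), 3*exp(-y), 4*exp(x + z) - 3*cos(z))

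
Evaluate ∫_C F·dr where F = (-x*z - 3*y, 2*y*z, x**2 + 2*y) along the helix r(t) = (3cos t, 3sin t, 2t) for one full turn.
18*pi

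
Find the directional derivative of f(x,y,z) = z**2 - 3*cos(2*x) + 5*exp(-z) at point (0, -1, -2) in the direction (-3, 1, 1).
sqrt(11)*(-5*exp(2) - 4)/11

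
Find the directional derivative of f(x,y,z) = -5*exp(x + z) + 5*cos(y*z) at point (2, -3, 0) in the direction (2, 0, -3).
5*sqrt(13)*exp(2)/13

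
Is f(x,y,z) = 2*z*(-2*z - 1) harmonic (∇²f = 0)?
No, ∇²f = -8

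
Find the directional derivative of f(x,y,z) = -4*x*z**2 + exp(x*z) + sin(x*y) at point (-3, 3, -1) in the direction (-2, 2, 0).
sqrt(2)*(4 - 6*cos(9) + exp(3))/2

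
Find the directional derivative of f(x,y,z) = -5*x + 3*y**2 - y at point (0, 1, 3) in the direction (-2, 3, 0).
25*sqrt(13)/13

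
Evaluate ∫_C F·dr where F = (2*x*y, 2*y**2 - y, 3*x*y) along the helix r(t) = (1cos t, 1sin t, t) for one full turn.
0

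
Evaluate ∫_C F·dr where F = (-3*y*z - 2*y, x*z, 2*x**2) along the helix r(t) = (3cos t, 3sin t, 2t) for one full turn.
18*pi*(3 + 4*pi)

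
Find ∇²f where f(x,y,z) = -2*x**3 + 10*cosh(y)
-12*x + 10*cosh(y)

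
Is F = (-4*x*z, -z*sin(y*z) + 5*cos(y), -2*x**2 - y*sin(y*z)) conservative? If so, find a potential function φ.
Yes, F is conservative. φ = -2*x**2*z + 5*sin(y) + cos(y*z)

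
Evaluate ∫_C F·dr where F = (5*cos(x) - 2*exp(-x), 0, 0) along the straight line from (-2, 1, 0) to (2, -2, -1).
-4*sinh(2) + 10*sin(2)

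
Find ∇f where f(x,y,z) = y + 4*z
(0, 1, 4)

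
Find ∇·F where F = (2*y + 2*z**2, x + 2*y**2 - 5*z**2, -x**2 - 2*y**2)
4*y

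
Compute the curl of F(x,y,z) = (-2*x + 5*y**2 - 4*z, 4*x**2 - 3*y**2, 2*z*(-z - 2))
(0, -4, 8*x - 10*y)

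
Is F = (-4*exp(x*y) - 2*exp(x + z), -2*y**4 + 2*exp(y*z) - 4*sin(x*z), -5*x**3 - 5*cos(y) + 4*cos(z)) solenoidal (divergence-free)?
No, ∇·F = -8*y**3 - 4*y*exp(x*y) + 2*z*exp(y*z) - 2*exp(x + z) - 4*sin(z)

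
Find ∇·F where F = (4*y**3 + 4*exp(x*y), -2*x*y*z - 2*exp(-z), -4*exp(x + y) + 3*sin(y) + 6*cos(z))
-2*x*z + 4*y*exp(x*y) - 6*sin(z)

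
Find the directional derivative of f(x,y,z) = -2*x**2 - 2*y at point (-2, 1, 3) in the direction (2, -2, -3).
20*sqrt(17)/17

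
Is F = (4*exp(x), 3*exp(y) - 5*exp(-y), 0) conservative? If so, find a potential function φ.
Yes, F is conservative. φ = 4*exp(x) + 3*exp(y) + 5*exp(-y)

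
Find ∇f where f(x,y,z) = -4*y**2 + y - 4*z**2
(0, 1 - 8*y, -8*z)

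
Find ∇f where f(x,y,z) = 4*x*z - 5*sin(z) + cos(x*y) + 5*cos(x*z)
(-y*sin(x*y) - 5*z*sin(x*z) + 4*z, -x*sin(x*y), -5*x*sin(x*z) + 4*x - 5*cos(z))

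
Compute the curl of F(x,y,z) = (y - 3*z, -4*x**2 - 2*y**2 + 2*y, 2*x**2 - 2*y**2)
(-4*y, -4*x - 3, -8*x - 1)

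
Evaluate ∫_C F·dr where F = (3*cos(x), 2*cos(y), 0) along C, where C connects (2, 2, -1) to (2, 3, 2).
-2*sin(2) + 2*sin(3)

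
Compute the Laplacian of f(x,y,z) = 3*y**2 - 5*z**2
-4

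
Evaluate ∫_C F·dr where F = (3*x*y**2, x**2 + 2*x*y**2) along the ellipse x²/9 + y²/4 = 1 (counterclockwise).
12*pi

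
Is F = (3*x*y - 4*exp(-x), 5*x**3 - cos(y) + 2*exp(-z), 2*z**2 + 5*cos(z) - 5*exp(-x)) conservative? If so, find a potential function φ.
No, ∇×F = (2*exp(-z), -5*exp(-x), 3*x*(5*x - 1)) ≠ 0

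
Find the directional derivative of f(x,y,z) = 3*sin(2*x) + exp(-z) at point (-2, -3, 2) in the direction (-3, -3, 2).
-sqrt(22)*(9*exp(2)*cos(4) + 1)*exp(-2)/11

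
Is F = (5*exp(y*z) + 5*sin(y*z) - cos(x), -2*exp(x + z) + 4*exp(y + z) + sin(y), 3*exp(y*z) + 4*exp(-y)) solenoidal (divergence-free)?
No, ∇·F = 3*y*exp(y*z) + 4*exp(y + z) + sin(x) + cos(y)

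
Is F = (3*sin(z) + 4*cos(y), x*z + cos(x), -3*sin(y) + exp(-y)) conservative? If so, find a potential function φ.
No, ∇×F = (-x - 3*cos(y) - exp(-y), 3*cos(z), z - sin(x) + 4*sin(y)) ≠ 0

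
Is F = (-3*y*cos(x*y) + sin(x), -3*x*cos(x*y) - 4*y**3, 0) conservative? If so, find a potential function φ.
Yes, F is conservative. φ = -y**4 - 3*sin(x*y) - cos(x)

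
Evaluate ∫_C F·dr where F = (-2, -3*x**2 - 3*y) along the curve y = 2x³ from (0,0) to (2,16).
-2516/5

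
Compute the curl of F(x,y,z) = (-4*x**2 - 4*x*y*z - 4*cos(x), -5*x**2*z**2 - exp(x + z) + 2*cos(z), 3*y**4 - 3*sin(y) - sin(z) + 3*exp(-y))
(10*x**2*z + 12*y**3 + exp(x + z) + 2*sin(z) - 3*cos(y) - 3*exp(-y), -4*x*y, -10*x*z**2 + 4*x*z - exp(x + z))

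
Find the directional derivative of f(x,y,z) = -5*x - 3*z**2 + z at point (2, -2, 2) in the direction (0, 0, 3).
-11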